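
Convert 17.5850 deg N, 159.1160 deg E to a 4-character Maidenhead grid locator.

Add 180° to longitude and 90° to latitude: 339.12, 107.59.
Field (20°×10°, letters A–R): 339.12/20 → 16 → Q, 107.59/10 → 10 → K; chars QK.
Square (2°×1°, digits 0–9): 19.12/2 → 9, 7.59/1 → 7; chars 97.

QK97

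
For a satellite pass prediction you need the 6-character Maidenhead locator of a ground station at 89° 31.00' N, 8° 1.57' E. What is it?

JR49am

Offset from 180°W / 90°S: lon 188.0262°, lat 179.5167°.
Field: lon ⌊188.0262/20⌋ = 9 → J; lat ⌊179.5167/10⌋ = 17 → R.
Square: lon ⌊8.0262/2⌋ = 4; lat ⌊9.5167/1⌋ = 9.
Subsquare: lon ⌊0.0262/0.0833333⌋ = 0 → a; lat ⌊0.5167/0.0416667⌋ = 12 → m.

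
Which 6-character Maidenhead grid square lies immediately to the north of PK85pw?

PK85px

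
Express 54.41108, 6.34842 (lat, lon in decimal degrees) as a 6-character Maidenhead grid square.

JO34ej

Add 180° to longitude and 90° to latitude: 186.3484, 144.4111.
Field: lon ⌊186.3484/20⌋ = 9 → J; lat ⌊144.4111/10⌋ = 14 → O.
Square: lon ⌊6.3484/2⌋ = 3; lat ⌊4.4111/1⌋ = 4.
Subsquare: lon ⌊0.3484/0.0833333⌋ = 4 → e; lat ⌊0.4111/0.0416667⌋ = 9 → j.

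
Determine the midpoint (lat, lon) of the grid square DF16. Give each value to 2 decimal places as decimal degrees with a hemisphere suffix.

Field D=3, F=5: +3·20° lon, +5·10° lat → SW at lon -120°, lat -40°.
Square 1, 6: +1·2° lon, +6·1° lat → SW at lon -118°, lat -34°.
Cell spans 2° lon × 1° lat. Centre is SW corner plus half of each.
latitude 33.50° S, longitude 117.00° W.

33.50° S, 117.00° W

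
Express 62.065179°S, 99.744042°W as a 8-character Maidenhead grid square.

EC07dw04

Offset from 180°W / 90°S: lon 80.25596°, lat 27.93482°.
Field (20°×10°, letters A–R): lon ⌊80.25596/20⌋ = 4 → E; lat ⌊27.93482/10⌋ = 2 → C.
Square (2°×1°, digits 0–9): lon ⌊0.25596/2⌋ = 0; lat ⌊7.93482/1⌋ = 7.
Subsquare (5′×2.5′, letters a–x): lon ⌊0.25596/0.0833333⌋ = 3 → d; lat ⌊0.93482/0.0416667⌋ = 22 → w.
Extended square (30″×15″, digits 0–9): lon ⌊0.00596/0.00833333⌋ = 0; lat ⌊0.01815/0.00416667⌋ = 4.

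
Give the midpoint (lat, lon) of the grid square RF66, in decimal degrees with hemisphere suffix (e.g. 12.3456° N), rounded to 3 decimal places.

33.500° S, 173.000° E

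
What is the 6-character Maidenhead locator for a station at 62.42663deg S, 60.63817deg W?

FC97qn

Shift to the Maidenhead origin (180°W, 90°S): lon 119.3618, lat 27.5734.
Field: lon ⌊119.3618/20⌋ = 5 → F; lat ⌊27.5734/10⌋ = 2 → C.
Square: lon ⌊19.3618/2⌋ = 9; lat ⌊7.5734/1⌋ = 7.
Subsquare: lon ⌊1.3618/0.0833333⌋ = 16 → q; lat ⌊0.5734/0.0416667⌋ = 13 → n.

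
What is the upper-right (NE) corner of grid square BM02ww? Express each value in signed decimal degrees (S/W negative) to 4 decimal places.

Field B=1, M=12: +1·20° lon, +12·10° lat → SW at lon -160°, lat 30°.
Square 0, 2: +0·2° lon, +2·1° lat → SW at lon -160°, lat 32°.
Subsquare w=22, w=22: +22·0.0833333° lon, +22·0.0416667° lat → SW at lon -158.167°, lat 32.9167°.
Cell spans 0.0833333° lon × 0.0416667° lat. NE corner is SW corner plus one full cell.
latitude 32.9583, longitude -158.0833.

32.9583, -158.0833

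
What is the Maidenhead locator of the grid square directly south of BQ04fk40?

BQ04fj49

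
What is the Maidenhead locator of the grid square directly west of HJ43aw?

Longitude subsquare a = 0; −1 → -1, wraps to 23 = x, carry into square.
Longitude square 4; −1 → 3.
The latitude characters are unchanged.

HJ33xw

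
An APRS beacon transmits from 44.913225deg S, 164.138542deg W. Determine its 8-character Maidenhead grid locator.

AE75wc30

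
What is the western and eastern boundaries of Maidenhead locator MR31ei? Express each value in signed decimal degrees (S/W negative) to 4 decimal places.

66.3333, 66.4167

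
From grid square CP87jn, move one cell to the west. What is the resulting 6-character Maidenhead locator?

CP87in

Longitude subsquare j = 9; −1 → 8 = i.
The latitude characters are unchanged.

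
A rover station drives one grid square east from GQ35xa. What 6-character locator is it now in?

GQ45aa

Longitude subsquare x = 23; +1 → 24, wraps to 0 = a, carry into square.
Longitude square 3; +1 → 4.
The latitude characters are unchanged.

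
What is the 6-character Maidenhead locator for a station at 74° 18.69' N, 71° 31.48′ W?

FQ44fh

Offset from 180°W / 90°S: lon 108.4753°, lat 164.3115°.
Field: lon ⌊108.4753/20⌋ = 5 → F; lat ⌊164.3115/10⌋ = 16 → Q.
Square: lon ⌊8.4753/2⌋ = 4; lat ⌊4.3115/1⌋ = 4.
Subsquare: lon ⌊0.4753/0.0833333⌋ = 5 → f; lat ⌊0.3115/0.0416667⌋ = 7 → h.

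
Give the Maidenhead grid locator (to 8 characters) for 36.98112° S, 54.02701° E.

Offset from 180°W / 90°S: lon 234.02701°, lat 53.01888°.
Field: lon ⌊234.02701/20⌋ = 11 → L; lat ⌊53.01888/10⌋ = 5 → F.
Square: lon ⌊14.02701/2⌋ = 7; lat ⌊3.01888/1⌋ = 3.
Subsquare: lon ⌊0.02701/0.0833333⌋ = 0 → a; lat ⌊0.01888/0.0416667⌋ = 0 → a.
Extended square: lon ⌊0.02701/0.00833333⌋ = 3; lat ⌊0.01888/0.00416667⌋ = 4.

LF73aa34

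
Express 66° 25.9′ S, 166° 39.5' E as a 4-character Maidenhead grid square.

RC33

Shift to the Maidenhead origin (180°W, 90°S): lon 346.66, lat 23.57.
Field: lon ⌊346.66/20⌋ = 17 → R; lat ⌊23.57/10⌋ = 2 → C.
Square: lon ⌊6.66/2⌋ = 3; lat ⌊3.57/1⌋ = 3.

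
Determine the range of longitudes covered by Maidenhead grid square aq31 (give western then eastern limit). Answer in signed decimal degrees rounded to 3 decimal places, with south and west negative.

Field A=0, Q=16: +0·20° lon, +16·10° lat → SW at lon -180°, lat 70°.
Square 3, 1: +3·2° lon, +1·1° lat → SW at lon -174°, lat 71°.
Cell spans 2° lon × 1° lat.
west -174.000, east -172.000.

-174.000, -172.000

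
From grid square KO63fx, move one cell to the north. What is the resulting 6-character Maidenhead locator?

Latitude subsquare x = 23; +1 → 24, wraps to 0 = a, carry into square.
Latitude square 3; +1 → 4.
The longitude characters are unchanged.

KO64fa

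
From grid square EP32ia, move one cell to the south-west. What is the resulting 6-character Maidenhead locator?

EP31hx

Longitude subsquare i = 8; −1 → 7 = h.
Latitude subsquare a = 0; −1 → -1, wraps to 23 = x, carry into square.
Latitude square 2; −1 → 1.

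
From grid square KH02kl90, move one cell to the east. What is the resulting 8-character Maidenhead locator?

Longitude extended square 9; +1 → 10, wraps to 0, carry into subsquare.
Longitude subsquare k = 10; +1 → 11 = l.
The latitude characters are unchanged.

KH02ll00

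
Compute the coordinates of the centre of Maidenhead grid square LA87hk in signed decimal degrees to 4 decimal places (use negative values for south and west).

-82.5625, 56.6250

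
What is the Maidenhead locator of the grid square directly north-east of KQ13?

Longitude square 1; +1 → 2.
Latitude square 3; +1 → 4.

KQ24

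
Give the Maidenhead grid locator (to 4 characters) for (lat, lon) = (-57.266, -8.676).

ID52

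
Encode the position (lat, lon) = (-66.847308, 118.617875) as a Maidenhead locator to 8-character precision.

OC93hd46

Shift to the Maidenhead origin (180°W, 90°S): lon 298.61788, lat 23.15269.
Field (20°×10°, letters A–R): lon ⌊298.61788/20⌋ = 14 → O; lat ⌊23.15269/10⌋ = 2 → C.
Square (2°×1°, digits 0–9): lon ⌊18.61788/2⌋ = 9; lat ⌊3.15269/1⌋ = 3.
Subsquare (5′×2.5′, letters a–x): lon ⌊0.61788/0.0833333⌋ = 7 → h; lat ⌊0.15269/0.0416667⌋ = 3 → d.
Extended square (30″×15″, digits 0–9): lon ⌊0.03454/0.00833333⌋ = 4; lat ⌊0.02769/0.00416667⌋ = 6.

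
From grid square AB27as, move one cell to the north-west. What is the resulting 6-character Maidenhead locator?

AB17xt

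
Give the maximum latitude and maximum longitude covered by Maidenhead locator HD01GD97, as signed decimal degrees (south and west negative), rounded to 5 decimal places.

-58.84167, -39.41667

Field H=7, D=3: +7·20° lon, +3·10° lat → SW at lon -40°, lat -60°.
Square 0, 1: +0·2° lon, +1·1° lat → SW at lon -40°, lat -59°.
Subsquare g=6, d=3: +6·0.0833333° lon, +3·0.0416667° lat → SW at lon -39.5°, lat -58.875°.
Extended square 9, 7: +9·0.00833333° lon, +7·0.00416667° lat → SW at lon -39.425°, lat -58.8458°.
Cell spans 0.00833333° lon × 0.00416667° lat. NE corner is SW corner plus one full cell.
latitude -58.84167, longitude -39.41667.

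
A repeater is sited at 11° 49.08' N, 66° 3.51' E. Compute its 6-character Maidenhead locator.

MK31at

Offset from 180°W / 90°S: lon 246.0585°, lat 101.8180°.
Field (20°×10°, letters A–R): lon ⌊246.0585/20⌋ = 12 → M; lat ⌊101.8180/10⌋ = 10 → K.
Square (2°×1°, digits 0–9): lon ⌊6.0585/2⌋ = 3; lat ⌊1.8180/1⌋ = 1.
Subsquare (5′×2.5′, letters a–x): lon ⌊0.0585/0.0833333⌋ = 0 → a; lat ⌊0.8180/0.0416667⌋ = 19 → t.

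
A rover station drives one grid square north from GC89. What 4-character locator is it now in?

GD80

Latitude square 9; +1 → 10, wraps to 0, carry into field.
Latitude field C = 2; +1 → 3 = D.
The longitude characters are unchanged.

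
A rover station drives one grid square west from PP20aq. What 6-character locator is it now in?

PP10xq

Longitude subsquare a = 0; −1 → -1, wraps to 23 = x, carry into square.
Longitude square 2; −1 → 1.
The latitude characters are unchanged.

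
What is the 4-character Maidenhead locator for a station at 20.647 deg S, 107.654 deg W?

Add 180° to longitude and 90° to latitude: 72.35, 69.35.
Field (20°×10°, letters A–R): 72.35/20 → 3 → D, 69.35/10 → 6 → G; chars DG.
Square (2°×1°, digits 0–9): 12.35/2 → 6, 9.35/1 → 9; chars 69.

DG69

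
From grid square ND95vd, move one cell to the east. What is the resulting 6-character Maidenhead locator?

ND95wd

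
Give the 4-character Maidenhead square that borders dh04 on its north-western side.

CH95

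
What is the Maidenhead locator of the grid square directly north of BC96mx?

BC97ma

Latitude subsquare x = 23; +1 → 24, wraps to 0 = a, carry into square.
Latitude square 6; +1 → 7.
The longitude characters are unchanged.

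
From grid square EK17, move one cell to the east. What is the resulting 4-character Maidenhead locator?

EK27

Longitude square 1; +1 → 2.
The latitude characters are unchanged.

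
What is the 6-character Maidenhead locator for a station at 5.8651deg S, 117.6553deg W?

Add 180° to longitude and 90° to latitude: 62.3447, 84.1349.
Field: 62.3447/20 → 3 → D, 84.1349/10 → 8 → I; chars DI.
Square: 2.3447/2 → 1, 4.1349/1 → 4; chars 14.
Subsquare: 0.3447/0.0833333 → 4 → e, 0.1349/0.0416667 → 3 → d; chars ed.

DI14ed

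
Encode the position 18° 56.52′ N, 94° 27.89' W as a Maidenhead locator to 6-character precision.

Add 180° to longitude and 90° to latitude: 85.5352, 108.9420.
Field: lon ⌊85.5352/20⌋ = 4 → E; lat ⌊108.9420/10⌋ = 10 → K.
Square: lon ⌊5.5352/2⌋ = 2; lat ⌊8.9420/1⌋ = 8.
Subsquare: lon ⌊1.5352/0.0833333⌋ = 18 → s; lat ⌊0.9420/0.0416667⌋ = 22 → w.

EK28sw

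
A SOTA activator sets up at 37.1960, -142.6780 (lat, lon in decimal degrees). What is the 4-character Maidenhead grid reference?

BM87

Shift to the Maidenhead origin (180°W, 90°S): lon 37.32, lat 127.20.
Field: 37.32/20 → 1 → B, 127.20/10 → 12 → M; chars BM.
Square: 17.32/2 → 8, 7.20/1 → 7; chars 87.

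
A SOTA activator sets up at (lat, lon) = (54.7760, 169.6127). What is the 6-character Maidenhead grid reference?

RO44ts

Offset from 180°W / 90°S: lon 349.6127°, lat 144.7760°.
Field (20°×10°, letters A–R): lon ⌊349.6127/20⌋ = 17 → R; lat ⌊144.7760/10⌋ = 14 → O.
Square (2°×1°, digits 0–9): lon ⌊9.6127/2⌋ = 4; lat ⌊4.7760/1⌋ = 4.
Subsquare (5′×2.5′, letters a–x): lon ⌊1.6127/0.0833333⌋ = 19 → t; lat ⌊0.7760/0.0416667⌋ = 18 → s.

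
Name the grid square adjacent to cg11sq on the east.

CG11tq

Longitude subsquare s = 18; +1 → 19 = t.
The latitude characters are unchanged.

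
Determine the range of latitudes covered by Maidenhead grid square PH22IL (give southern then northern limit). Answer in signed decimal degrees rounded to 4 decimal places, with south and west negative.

-17.5417, -17.5000

Field P=15, H=7: +15·20° lon, +7·10° lat → SW at lon 120°, lat -20°.
Square 2, 2: +2·2° lon, +2·1° lat → SW at lon 124°, lat -18°.
Subsquare i=8, l=11: +8·0.0833333° lon, +11·0.0416667° lat → SW at lon 124.667°, lat -17.5417°.
Cell spans 0.0833333° lon × 0.0416667° lat.
south -17.5417, north -17.5000.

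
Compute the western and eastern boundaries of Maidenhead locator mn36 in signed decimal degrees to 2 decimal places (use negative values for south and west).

66.00, 68.00

Field M=12, N=13: +12·20° lon, +13·10° lat → SW at lon 60°, lat 40°.
Square 3, 6: +3·2° lon, +6·1° lat → SW at lon 66°, lat 46°.
Cell spans 2° lon × 1° lat.
west 66.00, east 68.00.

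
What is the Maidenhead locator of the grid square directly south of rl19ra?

Latitude subsquare a = 0; −1 → -1, wraps to 23 = x, carry into square.
Latitude square 9; −1 → 8.
The longitude characters are unchanged.

RL18rx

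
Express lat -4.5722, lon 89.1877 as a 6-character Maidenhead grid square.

Shift to the Maidenhead origin (180°W, 90°S): lon 269.1877, lat 85.4278.
Field: 269.1877/20 → 13 → N, 85.4278/10 → 8 → I; chars NI.
Square: 9.1877/2 → 4, 5.4278/1 → 5; chars 45.
Subsquare: 1.1877/0.0833333 → 14 → o, 0.4278/0.0416667 → 10 → k; chars ok.

NI45ok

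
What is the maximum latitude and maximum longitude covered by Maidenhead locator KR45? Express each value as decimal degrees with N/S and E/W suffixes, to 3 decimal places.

86.000° N, 30.000° E

Field K=10, R=17: +10·20° lon, +17·10° lat → SW at lon 20°, lat 80°.
Square 4, 5: +4·2° lon, +5·1° lat → SW at lon 28°, lat 85°.
Cell spans 2° lon × 1° lat. NE corner is SW corner plus one full cell.
latitude 86.000° N, longitude 30.000° E.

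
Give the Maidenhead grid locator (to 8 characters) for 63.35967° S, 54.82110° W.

Offset from 180°W / 90°S: lon 125.17890°, lat 26.64033°.
Field: lon ⌊125.17890/20⌋ = 6 → G; lat ⌊26.64033/10⌋ = 2 → C.
Square: lon ⌊5.17890/2⌋ = 2; lat ⌊6.64033/1⌋ = 6.
Subsquare: lon ⌊1.17890/0.0833333⌋ = 14 → o; lat ⌊0.64033/0.0416667⌋ = 15 → p.
Extended square: lon ⌊0.01223/0.00833333⌋ = 1; lat ⌊0.01533/0.00416667⌋ = 3.

GC26op13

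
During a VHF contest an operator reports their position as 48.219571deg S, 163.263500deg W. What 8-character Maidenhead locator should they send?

AE81is87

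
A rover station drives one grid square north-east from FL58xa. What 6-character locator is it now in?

FL68ab

Longitude subsquare x = 23; +1 → 24, wraps to 0 = a, carry into square.
Longitude square 5; +1 → 6.
Latitude subsquare a = 0; +1 → 1 = b.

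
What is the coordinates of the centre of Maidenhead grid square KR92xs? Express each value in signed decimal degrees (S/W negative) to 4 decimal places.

82.7708, 39.9583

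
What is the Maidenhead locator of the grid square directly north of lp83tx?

Latitude subsquare x = 23; +1 → 24, wraps to 0 = a, carry into square.
Latitude square 3; +1 → 4.
The longitude characters are unchanged.

LP84ta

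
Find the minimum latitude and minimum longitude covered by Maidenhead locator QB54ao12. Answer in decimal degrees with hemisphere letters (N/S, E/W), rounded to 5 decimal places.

Field Q=16, B=1: +16·20° lon, +1·10° lat → SW at lon 140°, lat -80°.
Square 5, 4: +5·2° lon, +4·1° lat → SW at lon 150°, lat -76°.
Subsquare a=0, o=14: +0·0.0833333° lon, +14·0.0416667° lat → SW at lon 150°, lat -75.4167°.
Extended square 1, 2: +1·0.00833333° lon, +2·0.00416667° lat → SW at lon 150.008°, lat -75.4083°.
latitude 75.40833° S, longitude 150.00833° E.

75.40833° S, 150.00833° E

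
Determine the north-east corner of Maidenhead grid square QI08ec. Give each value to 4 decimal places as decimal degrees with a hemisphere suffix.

Field Q=16, I=8: +16·20° lon, +8·10° lat → SW at lon 140°, lat -10°.
Square 0, 8: +0·2° lon, +8·1° lat → SW at lon 140°, lat -2°.
Subsquare e=4, c=2: +4·0.0833333° lon, +2·0.0416667° lat → SW at lon 140.333°, lat -1.91667°.
Cell spans 0.0833333° lon × 0.0416667° lat. NE corner is SW corner plus one full cell.
latitude 1.8750° S, longitude 140.4167° E.

1.8750° S, 140.4167° E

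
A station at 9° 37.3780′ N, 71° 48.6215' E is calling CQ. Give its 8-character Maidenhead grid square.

MJ59vo79

Offset from 180°W / 90°S: lon 251.81036°, lat 99.62297°.
Field: lon ⌊251.81036/20⌋ = 12 → M; lat ⌊99.62297/10⌋ = 9 → J.
Square: lon ⌊11.81036/2⌋ = 5; lat ⌊9.62297/1⌋ = 9.
Subsquare: lon ⌊1.81036/0.0833333⌋ = 21 → v; lat ⌊0.62297/0.0416667⌋ = 14 → o.
Extended square: lon ⌊0.06036/0.00833333⌋ = 7; lat ⌊0.03963/0.00416667⌋ = 9.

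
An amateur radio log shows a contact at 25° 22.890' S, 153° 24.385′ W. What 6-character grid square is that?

BG34ho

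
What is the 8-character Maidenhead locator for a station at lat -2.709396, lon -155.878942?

Offset from 180°W / 90°S: lon 24.12106°, lat 87.29060°.
Field (20°×10°, letters A–R): lon ⌊24.12106/20⌋ = 1 → B; lat ⌊87.29060/10⌋ = 8 → I.
Square (2°×1°, digits 0–9): lon ⌊4.12106/2⌋ = 2; lat ⌊7.29060/1⌋ = 7.
Subsquare (5′×2.5′, letters a–x): lon ⌊0.12106/0.0833333⌋ = 1 → b; lat ⌊0.29060/0.0416667⌋ = 6 → g.
Extended square (30″×15″, digits 0–9): lon ⌊0.03772/0.00833333⌋ = 4; lat ⌊0.04060/0.00416667⌋ = 9.

BI27bg49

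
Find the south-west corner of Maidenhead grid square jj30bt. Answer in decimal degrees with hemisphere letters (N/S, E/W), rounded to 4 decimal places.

Field J=9, J=9: +9·20° lon, +9·10° lat → SW at lon 0°, lat 0°.
Square 3, 0: +3·2° lon, +0·1° lat → SW at lon 6°, lat 0°.
Subsquare b=1, t=19: +1·0.0833333° lon, +19·0.0416667° lat → SW at lon 6.08333°, lat 0.791667°.
latitude 0.7917° N, longitude 6.0833° E.

0.7917° N, 6.0833° E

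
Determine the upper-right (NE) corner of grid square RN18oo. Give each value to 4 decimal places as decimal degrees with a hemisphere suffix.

48.6250° N, 163.2500° E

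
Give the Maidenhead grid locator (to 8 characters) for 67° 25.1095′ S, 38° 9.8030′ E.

KC92bn99

Offset from 180°W / 90°S: lon 218.16338°, lat 22.58151°.
Field (20°×10°, letters A–R): lon ⌊218.16338/20⌋ = 10 → K; lat ⌊22.58151/10⌋ = 2 → C.
Square (2°×1°, digits 0–9): lon ⌊18.16338/2⌋ = 9; lat ⌊2.58151/1⌋ = 2.
Subsquare (5′×2.5′, letters a–x): lon ⌊0.16338/0.0833333⌋ = 1 → b; lat ⌊0.58151/0.0416667⌋ = 13 → n.
Extended square (30″×15″, digits 0–9): lon ⌊0.08005/0.00833333⌋ = 9; lat ⌊0.03984/0.00416667⌋ = 9.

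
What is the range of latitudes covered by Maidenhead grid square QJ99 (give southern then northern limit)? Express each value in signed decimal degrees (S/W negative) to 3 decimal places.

Field Q=16, J=9: +16·20° lon, +9·10° lat → SW at lon 140°, lat 0°.
Square 9, 9: +9·2° lon, +9·1° lat → SW at lon 158°, lat 9°.
Cell spans 2° lon × 1° lat.
south 9.000, north 10.000.

9.000, 10.000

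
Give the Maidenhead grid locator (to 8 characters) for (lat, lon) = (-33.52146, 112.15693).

OF66bl84

Offset from 180°W / 90°S: lon 292.15693°, lat 56.47854°.
Field (20°×10°, letters A–R): 292.15693/20 → 14 → O, 56.47854/10 → 5 → F; chars OF.
Square (2°×1°, digits 0–9): 12.15693/2 → 6, 6.47854/1 → 6; chars 66.
Subsquare (5′×2.5′, letters a–x): 0.15693/0.0833333 → 1 → b, 0.47854/0.0416667 → 11 → l; chars bl.
Extended square (30″×15″, digits 0–9): 0.07360/0.00833333 → 8, 0.02021/0.00416667 → 4; chars 84.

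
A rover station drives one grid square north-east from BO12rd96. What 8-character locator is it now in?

BO12sd07

Longitude extended square 9; +1 → 10, wraps to 0, carry into subsquare.
Longitude subsquare r = 17; +1 → 18 = s.
Latitude extended square 6; +1 → 7.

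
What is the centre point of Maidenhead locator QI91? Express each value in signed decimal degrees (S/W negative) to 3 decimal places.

-8.500, 159.000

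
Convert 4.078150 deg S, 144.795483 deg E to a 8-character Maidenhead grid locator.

QI25jw51

Shift to the Maidenhead origin (180°W, 90°S): lon 324.79548, lat 85.92185.
Field: lon ⌊324.79548/20⌋ = 16 → Q; lat ⌊85.92185/10⌋ = 8 → I.
Square: lon ⌊4.79548/2⌋ = 2; lat ⌊5.92185/1⌋ = 5.
Subsquare: lon ⌊0.79548/0.0833333⌋ = 9 → j; lat ⌊0.92185/0.0416667⌋ = 22 → w.
Extended square: lon ⌊0.04548/0.00833333⌋ = 5; lat ⌊0.00518/0.00416667⌋ = 1.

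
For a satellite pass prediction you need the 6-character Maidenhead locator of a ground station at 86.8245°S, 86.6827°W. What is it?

EA63pe

Offset from 180°W / 90°S: lon 93.3173°, lat 3.1755°.
Field (20°×10°, letters A–R): lon ⌊93.3173/20⌋ = 4 → E; lat ⌊3.1755/10⌋ = 0 → A.
Square (2°×1°, digits 0–9): lon ⌊13.3173/2⌋ = 6; lat ⌊3.1755/1⌋ = 3.
Subsquare (5′×2.5′, letters a–x): lon ⌊1.3173/0.0833333⌋ = 15 → p; lat ⌊0.1755/0.0416667⌋ = 4 → e.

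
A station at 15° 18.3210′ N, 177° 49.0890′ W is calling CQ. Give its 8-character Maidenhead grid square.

Offset from 180°W / 90°S: lon 2.18185°, lat 105.30535°.
Field: 2.18185/20 → 0 → A, 105.30535/10 → 10 → K; chars AK.
Square: 2.18185/2 → 1, 5.30535/1 → 5; chars 15.
Subsquare: 0.18185/0.0833333 → 2 → c, 0.30535/0.0416667 → 7 → h; chars ch.
Extended square: 0.01518/0.00833333 → 1, 0.01368/0.00416667 → 3; chars 13.

AK15ch13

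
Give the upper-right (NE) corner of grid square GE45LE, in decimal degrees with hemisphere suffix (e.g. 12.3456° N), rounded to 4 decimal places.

44.7917° S, 51.0000° W

Field G=6, E=4: +6·20° lon, +4·10° lat → SW at lon -60°, lat -50°.
Square 4, 5: +4·2° lon, +5·1° lat → SW at lon -52°, lat -45°.
Subsquare l=11, e=4: +11·0.0833333° lon, +4·0.0416667° lat → SW at lon -51.0833°, lat -44.8333°.
Cell spans 0.0833333° lon × 0.0416667° lat. NE corner is SW corner plus one full cell.
latitude 44.7917° S, longitude 51.0000° W.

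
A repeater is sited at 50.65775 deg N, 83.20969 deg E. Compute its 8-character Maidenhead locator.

NO10op57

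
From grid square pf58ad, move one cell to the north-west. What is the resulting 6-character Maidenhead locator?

PF48xe

Longitude subsquare a = 0; −1 → -1, wraps to 23 = x, carry into square.
Longitude square 5; −1 → 4.
Latitude subsquare d = 3; +1 → 4 = e.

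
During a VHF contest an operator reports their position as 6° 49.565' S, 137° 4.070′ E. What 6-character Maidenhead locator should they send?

PI83me

Offset from 180°W / 90°S: lon 317.0678°, lat 83.1739°.
Field (20°×10°, letters A–R): 317.0678/20 → 15 → P, 83.1739/10 → 8 → I; chars PI.
Square (2°×1°, digits 0–9): 17.0678/2 → 8, 3.1739/1 → 3; chars 83.
Subsquare (5′×2.5′, letters a–x): 1.0678/0.0833333 → 12 → m, 0.1739/0.0416667 → 4 → e; chars me.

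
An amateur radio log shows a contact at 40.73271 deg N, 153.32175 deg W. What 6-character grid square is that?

BN30ir

Offset from 180°W / 90°S: lon 26.6782°, lat 130.7327°.
Field: 26.6782/20 → 1 → B, 130.7327/10 → 13 → N; chars BN.
Square: 6.6782/2 → 3, 0.7327/1 → 0; chars 30.
Subsquare: 0.6782/0.0833333 → 8 → i, 0.7327/0.0416667 → 17 → r; chars ir.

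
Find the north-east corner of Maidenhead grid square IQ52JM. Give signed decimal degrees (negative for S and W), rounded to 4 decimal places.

72.5417, -9.1667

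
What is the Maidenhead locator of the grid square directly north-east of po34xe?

PO44af

Longitude subsquare x = 23; +1 → 24, wraps to 0 = a, carry into square.
Longitude square 3; +1 → 4.
Latitude subsquare e = 4; +1 → 5 = f.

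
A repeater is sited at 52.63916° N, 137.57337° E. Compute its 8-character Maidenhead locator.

PO82sp83

Offset from 180°W / 90°S: lon 317.57337°, lat 142.63916°.
Field: lon ⌊317.57337/20⌋ = 15 → P; lat ⌊142.63916/10⌋ = 14 → O.
Square: lon ⌊17.57337/2⌋ = 8; lat ⌊2.63916/1⌋ = 2.
Subsquare: lon ⌊1.57337/0.0833333⌋ = 18 → s; lat ⌊0.63916/0.0416667⌋ = 15 → p.
Extended square: lon ⌊0.07337/0.00833333⌋ = 8; lat ⌊0.01416/0.00416667⌋ = 3.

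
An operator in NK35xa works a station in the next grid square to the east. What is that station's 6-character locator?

NK45aa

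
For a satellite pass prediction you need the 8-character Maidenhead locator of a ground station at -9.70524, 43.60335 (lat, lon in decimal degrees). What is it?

LI10th20

Offset from 180°W / 90°S: lon 223.60335°, lat 80.29476°.
Field: lon ⌊223.60335/20⌋ = 11 → L; lat ⌊80.29476/10⌋ = 8 → I.
Square: lon ⌊3.60335/2⌋ = 1; lat ⌊0.29476/1⌋ = 0.
Subsquare: lon ⌊1.60335/0.0833333⌋ = 19 → t; lat ⌊0.29476/0.0416667⌋ = 7 → h.
Extended square: lon ⌊0.02002/0.00833333⌋ = 2; lat ⌊0.00309/0.00416667⌋ = 0.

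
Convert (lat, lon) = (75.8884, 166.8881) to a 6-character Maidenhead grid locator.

RQ35kv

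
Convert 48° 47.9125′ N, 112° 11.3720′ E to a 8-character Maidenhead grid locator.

Add 180° to longitude and 90° to latitude: 292.18953, 138.79854.
Field (20°×10°, letters A–R): lon ⌊292.18953/20⌋ = 14 → O; lat ⌊138.79854/10⌋ = 13 → N.
Square (2°×1°, digits 0–9): lon ⌊12.18953/2⌋ = 6; lat ⌊8.79854/1⌋ = 8.
Subsquare (5′×2.5′, letters a–x): lon ⌊0.18953/0.0833333⌋ = 2 → c; lat ⌊0.79854/0.0416667⌋ = 19 → t.
Extended square (30″×15″, digits 0–9): lon ⌊0.02287/0.00833333⌋ = 2; lat ⌊0.00687/0.00416667⌋ = 1.

ON68ct21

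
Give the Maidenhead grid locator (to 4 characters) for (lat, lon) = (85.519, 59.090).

LR95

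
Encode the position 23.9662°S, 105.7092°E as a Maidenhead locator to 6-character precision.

OG26ua

Add 180° to longitude and 90° to latitude: 285.7092, 66.0338.
Field: lon ⌊285.7092/20⌋ = 14 → O; lat ⌊66.0338/10⌋ = 6 → G.
Square: lon ⌊5.7092/2⌋ = 2; lat ⌊6.0338/1⌋ = 6.
Subsquare: lon ⌊1.7092/0.0833333⌋ = 20 → u; lat ⌊0.0338/0.0416667⌋ = 0 → a.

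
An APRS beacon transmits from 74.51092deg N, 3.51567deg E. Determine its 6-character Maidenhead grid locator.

Add 180° to longitude and 90° to latitude: 183.5157, 164.5109.
Field (20°×10°, letters A–R): 183.5157/20 → 9 → J, 164.5109/10 → 16 → Q; chars JQ.
Square (2°×1°, digits 0–9): 3.5157/2 → 1, 4.5109/1 → 4; chars 14.
Subsquare (5′×2.5′, letters a–x): 1.5157/0.0833333 → 18 → s, 0.5109/0.0416667 → 12 → m; chars sm.

JQ14sm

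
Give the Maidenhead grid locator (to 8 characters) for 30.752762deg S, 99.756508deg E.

NF99vf09

Offset from 180°W / 90°S: lon 279.75651°, lat 59.24724°.
Field: lon ⌊279.75651/20⌋ = 13 → N; lat ⌊59.24724/10⌋ = 5 → F.
Square: lon ⌊19.75651/2⌋ = 9; lat ⌊9.24724/1⌋ = 9.
Subsquare: lon ⌊1.75651/0.0833333⌋ = 21 → v; lat ⌊0.24724/0.0416667⌋ = 5 → f.
Extended square: lon ⌊0.00651/0.00833333⌋ = 0; lat ⌊0.03890/0.00416667⌋ = 9.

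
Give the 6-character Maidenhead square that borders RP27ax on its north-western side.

Longitude subsquare a = 0; −1 → -1, wraps to 23 = x, carry into square.
Longitude square 2; −1 → 1.
Latitude subsquare x = 23; +1 → 24, wraps to 0 = a, carry into square.
Latitude square 7; +1 → 8.

RP18xa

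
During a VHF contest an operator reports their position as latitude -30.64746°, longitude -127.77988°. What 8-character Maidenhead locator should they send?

CF69ci64

Shift to the Maidenhead origin (180°W, 90°S): lon 52.22012, lat 59.35254.
Field: lon ⌊52.22012/20⌋ = 2 → C; lat ⌊59.35254/10⌋ = 5 → F.
Square: lon ⌊12.22012/2⌋ = 6; lat ⌊9.35254/1⌋ = 9.
Subsquare: lon ⌊0.22012/0.0833333⌋ = 2 → c; lat ⌊0.35254/0.0416667⌋ = 8 → i.
Extended square: lon ⌊0.05345/0.00833333⌋ = 6; lat ⌊0.01921/0.00416667⌋ = 4.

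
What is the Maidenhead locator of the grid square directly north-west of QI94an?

QI84xo

Longitude subsquare a = 0; −1 → -1, wraps to 23 = x, carry into square.
Longitude square 9; −1 → 8.
Latitude subsquare n = 13; +1 → 14 = o.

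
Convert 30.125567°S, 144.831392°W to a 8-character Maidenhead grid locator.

Add 180° to longitude and 90° to latitude: 35.16861, 59.87443.
Field: lon ⌊35.16861/20⌋ = 1 → B; lat ⌊59.87443/10⌋ = 5 → F.
Square: lon ⌊15.16861/2⌋ = 7; lat ⌊9.87443/1⌋ = 9.
Subsquare: lon ⌊1.16861/0.0833333⌋ = 14 → o; lat ⌊0.87443/0.0416667⌋ = 20 → u.
Extended square: lon ⌊0.00194/0.00833333⌋ = 0; lat ⌊0.04110/0.00416667⌋ = 9.

BF79ou09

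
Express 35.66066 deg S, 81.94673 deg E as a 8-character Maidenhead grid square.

NF04xi31

Add 180° to longitude and 90° to latitude: 261.94673, 54.33934.
Field: lon ⌊261.94673/20⌋ = 13 → N; lat ⌊54.33934/10⌋ = 5 → F.
Square: lon ⌊1.94673/2⌋ = 0; lat ⌊4.33934/1⌋ = 4.
Subsquare: lon ⌊1.94673/0.0833333⌋ = 23 → x; lat ⌊0.33934/0.0416667⌋ = 8 → i.
Extended square: lon ⌊0.03006/0.00833333⌋ = 3; lat ⌊0.00601/0.00416667⌋ = 1.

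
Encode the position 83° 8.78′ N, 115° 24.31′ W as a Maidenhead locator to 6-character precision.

DR23hd

Add 180° to longitude and 90° to latitude: 64.5948, 173.1463.
Field: 64.5948/20 → 3 → D, 173.1463/10 → 17 → R; chars DR.
Square: 4.5948/2 → 2, 3.1463/1 → 3; chars 23.
Subsquare: 0.5948/0.0833333 → 7 → h, 0.1463/0.0416667 → 3 → d; chars hd.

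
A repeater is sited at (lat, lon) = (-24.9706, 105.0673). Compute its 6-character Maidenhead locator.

Offset from 180°W / 90°S: lon 285.0673°, lat 65.0294°.
Field: 285.0673/20 → 14 → O, 65.0294/10 → 6 → G; chars OG.
Square: 5.0673/2 → 2, 5.0294/1 → 5; chars 25.
Subsquare: 1.0673/0.0833333 → 12 → m, 0.0294/0.0416667 → 0 → a; chars ma.

OG25ma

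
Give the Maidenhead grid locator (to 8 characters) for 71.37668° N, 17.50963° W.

IQ11fj80

Add 180° to longitude and 90° to latitude: 162.49037, 161.37668.
Field: 162.49037/20 → 8 → I, 161.37668/10 → 16 → Q; chars IQ.
Square: 2.49037/2 → 1, 1.37668/1 → 1; chars 11.
Subsquare: 0.49037/0.0833333 → 5 → f, 0.37668/0.0416667 → 9 → j; chars fj.
Extended square: 0.07370/0.00833333 → 8, 0.00168/0.00416667 → 0; chars 80.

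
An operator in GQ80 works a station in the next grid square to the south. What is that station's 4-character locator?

Latitude square 0; −1 → -1, wraps to 9, carry into field.
Latitude field Q = 16; −1 → 15 = P.
The longitude characters are unchanged.

GP89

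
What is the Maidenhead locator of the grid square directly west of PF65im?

Longitude subsquare i = 8; −1 → 7 = h.
The latitude characters are unchanged.

PF65hm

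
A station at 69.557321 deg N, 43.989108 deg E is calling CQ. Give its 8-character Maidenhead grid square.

Offset from 180°W / 90°S: lon 223.98911°, lat 159.55732°.
Field: 223.98911/20 → 11 → L, 159.55732/10 → 15 → P; chars LP.
Square: 3.98911/2 → 1, 9.55732/1 → 9; chars 19.
Subsquare: 1.98911/0.0833333 → 23 → x, 0.55732/0.0416667 → 13 → n; chars xn.
Extended square: 0.07244/0.00833333 → 8, 0.01565/0.00416667 → 3; chars 83.

LP19xn83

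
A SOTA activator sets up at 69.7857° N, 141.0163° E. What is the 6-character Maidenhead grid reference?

QP09ms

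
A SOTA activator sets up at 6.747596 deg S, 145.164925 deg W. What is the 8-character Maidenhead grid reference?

Shift to the Maidenhead origin (180°W, 90°S): lon 34.83507, lat 83.25240.
Field (20°×10°, letters A–R): 34.83507/20 → 1 → B, 83.25240/10 → 8 → I; chars BI.
Square (2°×1°, digits 0–9): 14.83507/2 → 7, 3.25240/1 → 3; chars 73.
Subsquare (5′×2.5′, letters a–x): 0.83507/0.0833333 → 10 → k, 0.25240/0.0416667 → 6 → g; chars kg.
Extended square (30″×15″, digits 0–9): 0.00174/0.00833333 → 0, 0.00240/0.00416667 → 0; chars 00.

BI73kg00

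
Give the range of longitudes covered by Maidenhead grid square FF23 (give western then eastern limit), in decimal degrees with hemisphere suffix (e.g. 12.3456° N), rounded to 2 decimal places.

Field F=5, F=5: +5·20° lon, +5·10° lat → SW at lon -80°, lat -40°.
Square 2, 3: +2·2° lon, +3·1° lat → SW at lon -76°, lat -37°.
Cell spans 2° lon × 1° lat.
west 76.00° W, east 74.00° W.

76.00° W, 74.00° W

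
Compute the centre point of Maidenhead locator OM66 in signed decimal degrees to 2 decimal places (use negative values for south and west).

36.50, 113.00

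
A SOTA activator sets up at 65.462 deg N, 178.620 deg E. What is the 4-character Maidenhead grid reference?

RP95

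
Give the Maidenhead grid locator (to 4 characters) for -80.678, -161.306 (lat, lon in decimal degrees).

AA99

Offset from 180°W / 90°S: lon 18.69°, lat 9.32°.
Field (20°×10°, letters A–R): 18.69/20 → 0 → A, 9.32/10 → 0 → A; chars AA.
Square (2°×1°, digits 0–9): 18.69/2 → 9, 9.32/1 → 9; chars 99.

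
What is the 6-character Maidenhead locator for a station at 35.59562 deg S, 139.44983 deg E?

Shift to the Maidenhead origin (180°W, 90°S): lon 319.4498, lat 54.4044.
Field: lon ⌊319.4498/20⌋ = 15 → P; lat ⌊54.4044/10⌋ = 5 → F.
Square: lon ⌊19.4498/2⌋ = 9; lat ⌊4.4044/1⌋ = 4.
Subsquare: lon ⌊1.4498/0.0833333⌋ = 17 → r; lat ⌊0.4044/0.0416667⌋ = 9 → j.

PF94rj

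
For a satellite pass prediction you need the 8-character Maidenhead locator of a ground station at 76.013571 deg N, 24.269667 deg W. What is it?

Offset from 180°W / 90°S: lon 155.73033°, lat 166.01357°.
Field: 155.73033/20 → 7 → H, 166.01357/10 → 16 → Q; chars HQ.
Square: 15.73033/2 → 7, 6.01357/1 → 6; chars 76.
Subsquare: 1.73033/0.0833333 → 20 → u, 0.01357/0.0416667 → 0 → a; chars ua.
Extended square: 0.06367/0.00833333 → 7, 0.01357/0.00416667 → 3; chars 73.

HQ76ua73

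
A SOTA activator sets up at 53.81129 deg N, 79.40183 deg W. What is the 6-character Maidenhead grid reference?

Offset from 180°W / 90°S: lon 100.5982°, lat 143.8113°.
Field: 100.5982/20 → 5 → F, 143.8113/10 → 14 → O; chars FO.
Square: 0.5982/2 → 0, 3.8113/1 → 3; chars 03.
Subsquare: 0.5982/0.0833333 → 7 → h, 0.8113/0.0416667 → 19 → t; chars ht.

FO03ht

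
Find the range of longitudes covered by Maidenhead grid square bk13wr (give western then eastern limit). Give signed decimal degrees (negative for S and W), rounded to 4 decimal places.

Field B=1, K=10: +1·20° lon, +10·10° lat → SW at lon -160°, lat 10°.
Square 1, 3: +1·2° lon, +3·1° lat → SW at lon -158°, lat 13°.
Subsquare w=22, r=17: +22·0.0833333° lon, +17·0.0416667° lat → SW at lon -156.167°, lat 13.7083°.
Cell spans 0.0833333° lon × 0.0416667° lat.
west -156.1667, east -156.0833.

-156.1667, -156.0833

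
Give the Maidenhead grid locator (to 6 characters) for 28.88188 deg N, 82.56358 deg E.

NL18gv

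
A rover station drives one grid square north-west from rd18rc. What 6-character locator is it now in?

Longitude subsquare r = 17; −1 → 16 = q.
Latitude subsquare c = 2; +1 → 3 = d.

RD18qd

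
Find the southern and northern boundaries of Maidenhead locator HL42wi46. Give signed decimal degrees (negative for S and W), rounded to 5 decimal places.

22.35833, 22.36250

Field H=7, L=11: +7·20° lon, +11·10° lat → SW at lon -40°, lat 20°.
Square 4, 2: +4·2° lon, +2·1° lat → SW at lon -32°, lat 22°.
Subsquare w=22, i=8: +22·0.0833333° lon, +8·0.0416667° lat → SW at lon -30.1667°, lat 22.3333°.
Extended square 4, 6: +4·0.00833333° lon, +6·0.00416667° lat → SW at lon -30.1333°, lat 22.3583°.
Cell spans 0.00833333° lon × 0.00416667° lat.
south 22.35833, north 22.36250.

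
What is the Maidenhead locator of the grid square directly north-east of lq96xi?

Longitude subsquare x = 23; +1 → 24, wraps to 0 = a, carry into square.
Longitude square 9; +1 → 10, wraps to 0, carry into field.
Longitude field L = 11; +1 → 12 = M.
Latitude subsquare i = 8; +1 → 9 = j.

MQ06aj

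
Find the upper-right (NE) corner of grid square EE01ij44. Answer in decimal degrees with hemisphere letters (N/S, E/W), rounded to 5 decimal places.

48.60417° S, 99.29167° W

Field E=4, E=4: +4·20° lon, +4·10° lat → SW at lon -100°, lat -50°.
Square 0, 1: +0·2° lon, +1·1° lat → SW at lon -100°, lat -49°.
Subsquare i=8, j=9: +8·0.0833333° lon, +9·0.0416667° lat → SW at lon -99.3333°, lat -48.625°.
Extended square 4, 4: +4·0.00833333° lon, +4·0.00416667° lat → SW at lon -99.3°, lat -48.6083°.
Cell spans 0.00833333° lon × 0.00416667° lat. NE corner is SW corner plus one full cell.
latitude 48.60417° S, longitude 99.29167° W.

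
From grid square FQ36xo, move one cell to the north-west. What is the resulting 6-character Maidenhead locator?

FQ36wp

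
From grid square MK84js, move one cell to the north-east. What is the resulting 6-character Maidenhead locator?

MK84kt

Longitude subsquare j = 9; +1 → 10 = k.
Latitude subsquare s = 18; +1 → 19 = t.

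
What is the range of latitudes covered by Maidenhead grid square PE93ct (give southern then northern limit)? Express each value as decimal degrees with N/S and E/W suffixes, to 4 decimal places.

Field P=15, E=4: +15·20° lon, +4·10° lat → SW at lon 120°, lat -50°.
Square 9, 3: +9·2° lon, +3·1° lat → SW at lon 138°, lat -47°.
Subsquare c=2, t=19: +2·0.0833333° lon, +19·0.0416667° lat → SW at lon 138.167°, lat -46.2083°.
Cell spans 0.0833333° lon × 0.0416667° lat.
south 46.2083° S, north 46.1667° S.

46.2083° S, 46.1667° S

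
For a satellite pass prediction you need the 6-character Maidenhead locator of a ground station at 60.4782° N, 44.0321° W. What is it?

GP70xl

Offset from 180°W / 90°S: lon 135.9679°, lat 150.4782°.
Field: lon ⌊135.9679/20⌋ = 6 → G; lat ⌊150.4782/10⌋ = 15 → P.
Square: lon ⌊15.9679/2⌋ = 7; lat ⌊0.4782/1⌋ = 0.
Subsquare: lon ⌊1.9679/0.0833333⌋ = 23 → x; lat ⌊0.4782/0.0416667⌋ = 11 → l.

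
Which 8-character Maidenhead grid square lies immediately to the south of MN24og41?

Latitude extended square 1; −1 → 0.
The longitude characters are unchanged.

MN24og40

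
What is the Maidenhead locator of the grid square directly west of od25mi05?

OD25li95

Longitude extended square 0; −1 → -1, wraps to 9, carry into subsquare.
Longitude subsquare m = 12; −1 → 11 = l.
The latitude characters are unchanged.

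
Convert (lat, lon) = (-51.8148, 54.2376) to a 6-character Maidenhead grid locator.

Add 180° to longitude and 90° to latitude: 234.2376, 38.1852.
Field (20°×10°, letters A–R): lon ⌊234.2376/20⌋ = 11 → L; lat ⌊38.1852/10⌋ = 3 → D.
Square (2°×1°, digits 0–9): lon ⌊14.2376/2⌋ = 7; lat ⌊8.1852/1⌋ = 8.
Subsquare (5′×2.5′, letters a–x): lon ⌊0.2376/0.0833333⌋ = 2 → c; lat ⌊0.1852/0.0416667⌋ = 4 → e.

LD78ce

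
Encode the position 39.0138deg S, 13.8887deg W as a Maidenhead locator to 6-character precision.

IF30bx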